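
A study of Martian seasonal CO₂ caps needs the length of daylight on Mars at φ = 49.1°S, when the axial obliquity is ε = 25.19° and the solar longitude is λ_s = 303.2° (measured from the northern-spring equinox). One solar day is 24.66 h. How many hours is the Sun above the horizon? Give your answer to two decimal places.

15.91 h

Solar declination: sin δ = sin ε · sin λ_s = sin 25.19° × sin 303.2° = -0.35614, so δ = -20.864°.
cos H₀ = −tan φ · tan δ = −tan(-49.1°) × tan(-20.864°) = -0.4400, so H₀ = 2.0264 rad = 116.10°.
Daylight = 2H₀/(2π) × 24.66 h = (2.0264/π) × 24.66 = 15.91 h.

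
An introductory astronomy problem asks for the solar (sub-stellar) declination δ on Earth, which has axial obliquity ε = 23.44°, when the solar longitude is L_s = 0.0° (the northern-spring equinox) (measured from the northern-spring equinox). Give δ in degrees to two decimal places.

sin δ = sin ε · sin L_s = sin 23.44° × sin 0.0° = 0.000000.
δ = arcsin(0.000000) = +0.00°.

δ = +0.00°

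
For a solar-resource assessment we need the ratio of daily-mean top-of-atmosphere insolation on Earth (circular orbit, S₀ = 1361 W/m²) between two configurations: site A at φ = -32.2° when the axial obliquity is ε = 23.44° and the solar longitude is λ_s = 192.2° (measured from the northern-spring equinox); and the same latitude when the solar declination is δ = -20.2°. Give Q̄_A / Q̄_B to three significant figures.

— Configuration A (φ=-32.2°):
Solar declination: sin δ = sin ε · sin λ_s = sin 23.44° × sin 192.2° = -0.08406, so δ = -4.822°.
cos H₀ = −tan(-32.2°) tan(-4.822°) = -0.0531, H₀ = 1.6239 rad.
Bracket: H₀ sin φ sin δ + cos φ cos δ sin H₀ = 1.6239×-0.53288×-0.08406 + 0.84619×0.99646×0.99859 = 0.072741 + 0.842006 = 0.914747.
Q̄ = (S₀/π) × [bracket] = (1361/π) × 0.914747 = 396.29 W/m².
— Configuration B (φ=-32.2°):
cos H₀ = −tan(-32.2°) tan(-20.200°) = -0.2317, H₀ = 1.8046 rad.
Bracket: H₀ sin φ sin δ + cos φ cos δ sin H₀ = 1.8046×-0.53288×-0.34530 + 0.84619×0.93849×0.97279 = 0.332053 + 0.772532 = 1.104585.
Q̄ = (S₀/π) × [bracket] = (1361/π) × 1.104585 = 478.53 W/m².
Ratio Q̄_A / Q̄_B = 396.29 / 478.53 = 0.8281.

Q̄_A / Q̄_B ≈ 0.828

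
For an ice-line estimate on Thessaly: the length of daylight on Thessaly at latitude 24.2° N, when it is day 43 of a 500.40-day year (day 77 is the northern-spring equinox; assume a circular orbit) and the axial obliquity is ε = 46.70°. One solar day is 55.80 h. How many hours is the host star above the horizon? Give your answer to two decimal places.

25.37 h

Solar longitude: L_s = 360° × (43 − 77)/500.40 = -24.460°, i.e. -24.460° + 360° = 335.540°.
sin δ = sin 46.70° × sin 335.540° = -0.30135, so δ = -17.538°.
cos h₀ = −tan ϕ · tan δ = −tan(+24.2°) × tan(-17.538°) = 0.1420, so h₀ = 1.4283 rad = 81.83°.
Daylight = 2h₀/(2π) × 55.80 h = (1.4283/π) × 55.80 = 25.37 h.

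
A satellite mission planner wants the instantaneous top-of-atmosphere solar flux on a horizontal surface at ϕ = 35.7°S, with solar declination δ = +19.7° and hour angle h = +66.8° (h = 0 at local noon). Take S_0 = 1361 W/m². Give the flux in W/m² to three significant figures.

142 W/m²

cos θ_z = sin ϕ sin δ + cos ϕ cos δ cos h = -0.196709 + 0.301189 = 0.104480.
Flux = S_0 · cos θ_z = 1361 × 0.104480 = 142.2 W/m².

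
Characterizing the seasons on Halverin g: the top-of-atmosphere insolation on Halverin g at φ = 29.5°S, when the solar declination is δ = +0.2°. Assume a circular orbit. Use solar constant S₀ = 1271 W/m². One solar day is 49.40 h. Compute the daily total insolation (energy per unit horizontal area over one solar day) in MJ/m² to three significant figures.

cos H₀ = −tan(-29.5°) tan(+0.200°) = 0.0020, H₀ = 1.5688 rad.
Bracket: H₀ sin φ sin δ + cos φ cos δ sin H₀ = 1.5688×-0.49242×0.00349 + 0.87036×0.99999×1.00000 = -0.002696 + 0.870351 = 0.867655.
Q̄ = (S₀/π) × [bracket] = (1271/π) × 0.867655 = 351.03 W/m².
Daily total = Q̄ × 49.40 h × 3600 s/h = 351.03 × 49.40 × 3600 / 10⁶ = 62.43 MJ/m².

62.4 MJ/m²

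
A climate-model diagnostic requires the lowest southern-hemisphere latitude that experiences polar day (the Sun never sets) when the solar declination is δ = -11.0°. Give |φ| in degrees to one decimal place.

|φ| = 79.0°

Polar day requires cos H₀ = −tan φ tan δ ≤ −1, i.e. tan φ tan δ ≥ 1.
The boundary is |tan φ| · |tan δ| = 1, so |φ| = 90° − |δ| = 90° − 11.0° = 79.0° in the southern hemisphere.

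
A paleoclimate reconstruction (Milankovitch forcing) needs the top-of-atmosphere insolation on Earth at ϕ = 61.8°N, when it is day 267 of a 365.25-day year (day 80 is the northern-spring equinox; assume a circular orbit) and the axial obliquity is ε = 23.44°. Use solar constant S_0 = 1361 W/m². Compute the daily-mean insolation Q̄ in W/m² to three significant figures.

Q̄ ≈ 187 W/m²

Solar longitude: L_s = 360° × (267 − 80)/365.25 = 184.312°.
sin δ = sin 23.44° × sin 184.312° = -0.02991, so δ = -1.714°.
cos h₀ = −tan(+61.8°) tan(-1.714°) = 0.0558, h₀ = 1.5150 rad.
Bracket: h₀ sin ϕ sin δ + cos ϕ cos δ sin h₀ = 1.5150×0.88130×-0.02991 + 0.47255×0.99955×0.99844 = -0.039935 + 0.471601 = 0.431666.
Q̄ = (S_0/π) × [bracket] = (1361/π) × 0.431666 = 187.0 W/m².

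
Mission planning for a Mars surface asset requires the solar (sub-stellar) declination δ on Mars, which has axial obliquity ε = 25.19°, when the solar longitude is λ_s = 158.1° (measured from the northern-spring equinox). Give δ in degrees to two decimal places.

δ = +9.13°

sin δ = sin ε · sin λ_s = sin 25.19° × sin 158.1° = 0.158752.
δ = arcsin(0.158752) = +9.13°.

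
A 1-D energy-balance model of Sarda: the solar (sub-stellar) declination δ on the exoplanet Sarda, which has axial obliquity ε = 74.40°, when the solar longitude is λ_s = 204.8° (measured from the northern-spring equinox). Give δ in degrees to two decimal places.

δ = -23.83°

sin δ = sin ε · sin λ_s = sin 74.40° × sin 204.8° = -0.404001.
δ = arcsin(-0.404001) = -23.83°.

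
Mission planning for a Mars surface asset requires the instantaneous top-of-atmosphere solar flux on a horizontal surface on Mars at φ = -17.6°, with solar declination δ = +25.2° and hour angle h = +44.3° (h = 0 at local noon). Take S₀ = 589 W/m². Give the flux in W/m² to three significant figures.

cos θ_z = sin φ sin δ + cos φ cos δ cos h = -0.128743 + 0.617265 = 0.488522.
Flux = S₀ · cos θ_z = 589 × 0.488522 = 287.7 W/m².

288 W/m²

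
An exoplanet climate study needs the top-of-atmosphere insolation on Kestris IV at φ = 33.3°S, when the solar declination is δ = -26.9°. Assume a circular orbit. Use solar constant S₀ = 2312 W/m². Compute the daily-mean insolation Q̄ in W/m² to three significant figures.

cos H₀ = −tan(-33.3°) tan(-26.900°) = -0.3333, H₀ = 1.9105 rad.
Bracket: H₀ sin φ sin δ + cos φ cos δ sin H₀ = 1.9105×-0.54902×-0.45243 + 0.83581×0.89180×0.94284 = 0.474555 + 0.702770 = 1.177325.
Q̄ = (S₀/π) × [bracket] = (2312/π) × 1.177325 = 866.4 W/m².

Q̄ ≈ 866 W/m²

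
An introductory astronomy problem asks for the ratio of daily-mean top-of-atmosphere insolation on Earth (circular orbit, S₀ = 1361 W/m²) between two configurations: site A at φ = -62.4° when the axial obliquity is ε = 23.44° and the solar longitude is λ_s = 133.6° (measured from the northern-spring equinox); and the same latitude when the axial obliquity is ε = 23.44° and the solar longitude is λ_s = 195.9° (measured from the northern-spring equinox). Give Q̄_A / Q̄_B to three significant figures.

Q̄_A / Q̄_B ≈ 0.190

— Configuration A (φ=-62.4°):
Solar declination: sin δ = sin ε · sin λ_s = sin 23.44° × sin 133.6° = 0.28807, so δ = +16.742°.
cos H₀ = −tan(-62.4°) tan(+16.742°) = 0.5754, H₀ = 0.9577 rad.
Bracket: H₀ sin φ sin δ + cos φ cos δ sin H₀ = 0.9577×-0.88620×0.28807 + 0.46330×0.95761×0.81786 = -0.244489 + 0.362852 = 0.118363.
Q̄ = (S₀/π) × [bracket] = (1361/π) × 0.118363 = 51.277 W/m².
— Configuration B (φ=-62.4°):
Solar declination: sin δ = sin ε · sin λ_s = sin 23.44° × sin 195.9° = -0.10898, so δ = -6.256°.
cos H₀ = −tan(-62.4°) tan(-6.256°) = -0.2097, H₀ = 1.7821 rad.
Bracket: H₀ sin φ sin δ + cos φ cos δ sin H₀ = 1.7821×-0.88620×-0.10898 + 0.46330×0.99404×0.97776 = 0.172112 + 0.450296 = 0.622408.
Q̄ = (S₀/π) × [bracket] = (1361/π) × 0.622408 = 269.64 W/m².
Ratio Q̄_A / Q̄_B = 51.277 / 269.64 = 0.1902.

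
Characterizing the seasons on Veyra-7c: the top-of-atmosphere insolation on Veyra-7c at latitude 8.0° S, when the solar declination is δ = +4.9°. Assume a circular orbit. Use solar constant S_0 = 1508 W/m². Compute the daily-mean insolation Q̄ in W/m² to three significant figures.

cos h₀ = −tan(-8.0°) tan(+4.900°) = 0.0120, h₀ = 1.5587 rad.
Bracket: h₀ sin ϕ sin δ + cos ϕ cos δ sin h₀ = 1.5587×-0.13917×0.08542 + 0.99027×0.99635×0.99993 = -0.018530 + 0.986586 = 0.968056.
Q̄ = (S_0/π) × [bracket] = (1508/π) × 0.968056 = 464.7 W/m².

Q̄ ≈ 465 W/m²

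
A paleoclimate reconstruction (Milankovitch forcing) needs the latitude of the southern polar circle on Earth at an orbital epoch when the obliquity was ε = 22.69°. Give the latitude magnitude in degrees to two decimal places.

The polar circle is the lowest latitude that experiences at least one full rotation of continuous darkness at the northern-summer solstice; it lies at |φ| = 90° − ε = 90° − 22.69° = 67.31°.

67.31°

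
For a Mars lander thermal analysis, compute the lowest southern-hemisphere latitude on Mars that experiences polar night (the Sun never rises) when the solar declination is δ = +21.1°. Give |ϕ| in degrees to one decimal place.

|ϕ| = 68.9°

Polar night requires cos h₀ = −tan ϕ tan δ ≥ 1, i.e. tan ϕ tan δ ≤ −1.
The boundary is |tan ϕ| · |tan δ| = 1, so |ϕ| = 90° − |δ| = 90° − 21.1° = 68.9° in the southern hemisphere.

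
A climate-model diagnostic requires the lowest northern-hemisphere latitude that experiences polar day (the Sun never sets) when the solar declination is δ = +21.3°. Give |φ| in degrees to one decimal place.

|φ| = 68.7°

Polar day requires cos H₀ = −tan φ tan δ ≤ −1, i.e. tan φ tan δ ≥ 1.
The boundary is |tan φ| · |tan δ| = 1, so |φ| = 90° − |δ| = 90° − 21.3° = 68.7° in the northern hemisphere.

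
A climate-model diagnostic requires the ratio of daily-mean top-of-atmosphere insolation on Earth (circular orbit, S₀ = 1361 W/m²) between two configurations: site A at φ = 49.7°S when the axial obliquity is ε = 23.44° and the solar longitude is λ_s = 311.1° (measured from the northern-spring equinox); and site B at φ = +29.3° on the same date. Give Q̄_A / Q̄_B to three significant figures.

— Configuration A (φ=-49.7°):
Solar declination: sin δ = sin ε · sin λ_s = sin 23.44° × sin 311.1° = -0.29976, so δ = -17.443°.
cos H₀ = −tan(-49.7°) tan(-17.443°) = -0.3705, H₀ = 1.9503 rad.
Bracket: H₀ sin φ sin δ + cos φ cos δ sin H₀ = 1.9503×-0.76267×-0.29976 + 0.64679×0.95402×0.92883 = 0.445874 + 0.573135 = 1.019009.
Q̄ = (S₀/π) × [bracket] = (1361/π) × 1.019009 = 441.45 W/m².
— Configuration B (φ=+29.3°):
cos H₀ = −tan(+29.3°) tan(-17.443°) = 0.1763, H₀ = 1.3935 rad.
Bracket: H₀ sin φ sin δ + cos φ cos δ sin H₀ = 1.3935×0.48938×-0.29976 + 0.87207×0.95402×0.98433 = -0.204422 + 0.818935 = 0.614513.
Q̄ = (S₀/π) × [bracket] = (1361/π) × 0.614513 = 266.22 W/m².
Ratio Q̄_A / Q̄_B = 441.45 / 266.22 = 1.658.

Q̄_A / Q̄_B ≈ 1.66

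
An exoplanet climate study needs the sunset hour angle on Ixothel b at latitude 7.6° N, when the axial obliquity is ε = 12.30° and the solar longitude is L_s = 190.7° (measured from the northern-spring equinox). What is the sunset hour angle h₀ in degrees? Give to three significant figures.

Solar declination: sin δ = sin ε · sin L_s = sin 12.30° × sin 190.7° = -0.03955, so δ = -2.267°.
cos h₀ = −tan ϕ · tan δ = −tan(+7.6°) × tan(-2.267°) = 0.0053, so h₀ = 1.5655 rad = 89.70°.

h₀ = 89.7°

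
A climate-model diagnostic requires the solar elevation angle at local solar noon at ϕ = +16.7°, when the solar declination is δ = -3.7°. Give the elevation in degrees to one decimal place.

69.6°

At local noon the hour angle is zero, so the zenith angle equals |ϕ − δ| = |+16.7° − (-3.700°)| = 20.400°.
Elevation = 90° − 20.400° = 69.6°.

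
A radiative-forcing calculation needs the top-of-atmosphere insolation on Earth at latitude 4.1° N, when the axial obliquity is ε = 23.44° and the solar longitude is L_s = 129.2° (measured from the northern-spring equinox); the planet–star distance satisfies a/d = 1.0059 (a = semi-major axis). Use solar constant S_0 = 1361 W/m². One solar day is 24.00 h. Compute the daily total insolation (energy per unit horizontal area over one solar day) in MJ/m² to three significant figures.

Solar declination: sin δ = sin ε · sin L_s = sin 23.44° × sin 129.2° = 0.30826, so δ = +17.955°.
cos h₀ = −tan(+4.1°) tan(+17.955°) = -0.0232, h₀ = 1.5940 rad.
Bracket: h₀ sin ϕ sin δ + cos ϕ cos δ sin h₀ = 1.5940×0.07150×0.30826 + 0.99744×0.95130×0.99973 = 0.035133 + 0.948608 = 0.983741.
Inverse-square distance factor (a/d)² = 1.0059² = 1.011835.
Q̄ = (S_0/π) × 1.011835 × [bracket] = (1361/π) × 1.011835 × 0.983741 = 431.22 W/m².
Daily total = Q̄ × 24.00 h × 3600 s/h = 431.22 × 24.00 × 3600 / 10⁶ = 37.26 MJ/m².

37.3 MJ/m²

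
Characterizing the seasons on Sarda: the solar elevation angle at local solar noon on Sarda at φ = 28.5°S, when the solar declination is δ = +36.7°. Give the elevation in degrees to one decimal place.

At local noon the hour angle is zero, so the zenith angle equals |φ − δ| = |-28.5° − (+36.700°)| = 65.200°.
Elevation = 90° − 65.200° = 24.8°.

24.8°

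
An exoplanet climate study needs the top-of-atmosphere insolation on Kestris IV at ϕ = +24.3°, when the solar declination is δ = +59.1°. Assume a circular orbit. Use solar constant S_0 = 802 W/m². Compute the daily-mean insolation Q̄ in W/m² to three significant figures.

cos h₀ = −tan(+24.3°) tan(+59.100°) = -0.7544, h₀ = 2.4256 rad.
Bracket: h₀ sin ϕ sin δ + cos ϕ cos δ sin h₀ = 2.4256×0.41151×0.85806 + 0.91140×0.51354×0.65638 = 0.856480 + 0.307212 = 1.163692.
Q̄ = (S_0/π) × [bracket] = (802/π) × 1.163692 = 297.1 W/m².

Q̄ ≈ 297 W/m²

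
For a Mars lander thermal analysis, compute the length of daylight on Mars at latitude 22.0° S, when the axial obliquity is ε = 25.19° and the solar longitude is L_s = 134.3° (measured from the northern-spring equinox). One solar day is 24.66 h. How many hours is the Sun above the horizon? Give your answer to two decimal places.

Solar declination: sin δ = sin ε · sin L_s = sin 25.19° × sin 134.3° = 0.30461, so δ = +17.735°.
cos h₀ = −tan ϕ · tan δ = −tan(-22.0°) × tan(+17.735°) = 0.1292, so h₀ = 1.4412 rad = 82.58°.
Daylight = 2h₀/(2π) × 24.66 h = (1.4412/π) × 24.66 = 11.31 h.

11.31 h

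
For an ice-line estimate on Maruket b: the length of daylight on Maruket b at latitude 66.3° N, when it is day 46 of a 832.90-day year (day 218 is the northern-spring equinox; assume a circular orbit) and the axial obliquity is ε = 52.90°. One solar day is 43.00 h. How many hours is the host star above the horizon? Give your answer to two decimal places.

Solar longitude: λ_s = 360° × (46 − 218)/832.90 = -74.343°, i.e. -74.343° + 360° = 285.657°.
sin δ = sin 52.90° × sin 285.657° = -0.76799, so δ = -50.174°.
cos H₀ = −tan φ · tan δ = 2.7317 ≥ 1, so the host star never rises (polar night) and H₀ = 0.
Daylight = 2H₀/(2π) × 43.00 h = (0.0000/π) × 43.00 = 0.00 h.

0.00 h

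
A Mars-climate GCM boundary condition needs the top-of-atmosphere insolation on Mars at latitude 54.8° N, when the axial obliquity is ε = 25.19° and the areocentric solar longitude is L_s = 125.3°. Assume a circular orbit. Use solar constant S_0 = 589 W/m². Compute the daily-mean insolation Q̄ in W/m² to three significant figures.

sin δ = sin 25.19° × sin 125.3° = 0.34737, so δ = +20.326°.
cos h₀ = −tan(+54.8°) tan(+20.326°) = -0.5251, h₀ = 2.1237 rad.
Bracket: h₀ sin ϕ sin δ + cos ϕ cos δ sin h₀ = 2.1237×0.81714×0.34737 + 0.57643×0.93773×0.85103 = 0.602812 + 0.460012 = 1.062824.
Q̄ = (S_0/π) × [bracket] = (589/π) × 1.062824 = 199.3 W/m².

Q̄ ≈ 199 W/m²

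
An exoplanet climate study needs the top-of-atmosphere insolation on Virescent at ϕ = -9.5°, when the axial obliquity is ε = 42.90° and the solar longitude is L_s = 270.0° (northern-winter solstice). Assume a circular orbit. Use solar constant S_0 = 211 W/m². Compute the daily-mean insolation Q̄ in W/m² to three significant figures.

Q̄ ≈ 61.0 W/m²

Solar declination: sin δ = sin ε · sin L_s = sin 42.90° × sin 270.0° = -0.68072, so δ = -42.900°.
cos h₀ = −tan(-9.5°) tan(-42.900°) = -0.1555, h₀ = 1.7269 rad.
Bracket: h₀ sin ϕ sin δ + cos ϕ cos δ sin h₀ = 1.7269×-0.16505×-0.68072 + 0.98629×0.73254×0.98784 = 0.194022 + 0.713711 = 0.907733.
Q̄ = (S_0/π) × [bracket] = (211/π) × 0.907733 = 60.97 W/m².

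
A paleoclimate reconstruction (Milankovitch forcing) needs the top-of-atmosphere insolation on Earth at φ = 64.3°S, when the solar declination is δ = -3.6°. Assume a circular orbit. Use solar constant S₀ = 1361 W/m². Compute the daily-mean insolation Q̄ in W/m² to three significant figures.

cos H₀ = −tan(-64.3°) tan(-3.600°) = -0.1307, H₀ = 1.7019 rad.
Bracket: H₀ sin φ sin δ + cos φ cos δ sin H₀ = 1.7019×-0.90108×-0.06279 + 0.43366×0.99803×0.99142 = 0.096291 + 0.429092 = 0.525383.
Q̄ = (S₀/π) × [bracket] = (1361/π) × 0.525383 = 227.6 W/m².

Q̄ ≈ 228 W/m²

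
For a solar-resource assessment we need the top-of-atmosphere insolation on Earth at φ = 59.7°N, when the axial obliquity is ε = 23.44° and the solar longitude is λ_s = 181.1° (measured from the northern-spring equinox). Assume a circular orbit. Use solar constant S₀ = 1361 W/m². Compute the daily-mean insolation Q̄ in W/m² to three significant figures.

Q̄ ≈ 214 W/m²

Solar declination: sin δ = sin ε · sin λ_s = sin 23.44° × sin 181.1° = -0.00764, so δ = -0.438°.
cos H₀ = −tan(+59.7°) tan(-0.438°) = 0.0131, H₀ = 1.5577 rad.
Bracket: H₀ sin φ sin δ + cos φ cos δ sin H₀ = 1.5577×0.86340×-0.00764 + 0.50453×0.99997×0.99991 = -0.010275 + 0.504469 = 0.494194.
Q̄ = (S₀/π) × [bracket] = (1361/π) × 0.494194 = 214.1 W/m².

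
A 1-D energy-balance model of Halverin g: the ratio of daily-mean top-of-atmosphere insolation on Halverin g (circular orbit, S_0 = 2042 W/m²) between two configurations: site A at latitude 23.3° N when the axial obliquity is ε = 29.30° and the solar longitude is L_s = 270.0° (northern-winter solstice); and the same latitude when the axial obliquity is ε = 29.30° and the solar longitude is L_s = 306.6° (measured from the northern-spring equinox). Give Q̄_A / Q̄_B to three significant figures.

Q̄_A / Q̄_B ≈ 0.846

— Configuration A (ϕ=+23.3°):
Solar declination: sin δ = sin ε · sin L_s = sin 29.30° × sin 270.0° = -0.48938, so δ = -29.300°.
cos h₀ = −tan(+23.3°) tan(-29.300°) = 0.2417, h₀ = 1.3267 rad.
Bracket: h₀ sin ϕ sin δ + cos ϕ cos δ sin h₀ = 1.3267×0.39555×-0.48938 + 0.91845×0.87207×0.97036 = -0.256815 + 0.777212 = 0.520397.
Q̄ = (S_0/π) × [bracket] = (2042/π) × 0.520397 = 338.25 W/m².
— Configuration B (ϕ=+23.3°):
Solar declination: sin δ = sin ε · sin L_s = sin 29.30° × sin 306.6° = -0.39288, so δ = -23.134°.
cos h₀ = −tan(+23.3°) tan(-23.134°) = 0.1840, h₀ = 1.3857 rad.
Bracket: h₀ sin ϕ sin δ + cos ϕ cos δ sin h₀ = 1.3857×0.39555×-0.39288 + 0.91845×0.91959×0.98293 = -0.215343 + 0.830180 = 0.614837.
Q̄ = (S_0/π) × [bracket] = (2042/π) × 0.614837 = 399.64 W/m².
Ratio Q̄_A / Q̄_B = 338.25 / 399.64 = 0.8464.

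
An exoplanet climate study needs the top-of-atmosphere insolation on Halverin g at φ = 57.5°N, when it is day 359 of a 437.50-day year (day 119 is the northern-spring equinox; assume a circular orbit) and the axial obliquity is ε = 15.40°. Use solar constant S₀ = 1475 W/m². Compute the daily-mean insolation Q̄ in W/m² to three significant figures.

Solar longitude: λ_s = 360° × (359 − 119)/437.50 = 197.486°.
sin δ = sin 15.40° × sin 197.486° = -0.07979, so δ = -4.577°.
cos H₀ = −tan(+57.5°) tan(-4.577°) = 0.1256, H₀ = 1.4448 rad.
Bracket: H₀ sin φ sin δ + cos φ cos δ sin H₀ = 1.4448×0.84339×-0.07979 + 0.53730×0.99681×0.99207 = -0.097226 + 0.531339 = 0.434113.
Q̄ = (S₀/π) × [bracket] = (1475/π) × 0.434113 = 203.8 W/m².

Q̄ ≈ 204 W/m²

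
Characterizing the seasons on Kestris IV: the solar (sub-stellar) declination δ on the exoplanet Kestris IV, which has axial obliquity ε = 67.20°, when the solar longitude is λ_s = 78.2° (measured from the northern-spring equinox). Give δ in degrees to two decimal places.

sin δ = sin ε · sin λ_s = sin 67.20° × sin 78.2° = 0.902382.
δ = arcsin(0.902382) = +64.47°.

δ = +64.47°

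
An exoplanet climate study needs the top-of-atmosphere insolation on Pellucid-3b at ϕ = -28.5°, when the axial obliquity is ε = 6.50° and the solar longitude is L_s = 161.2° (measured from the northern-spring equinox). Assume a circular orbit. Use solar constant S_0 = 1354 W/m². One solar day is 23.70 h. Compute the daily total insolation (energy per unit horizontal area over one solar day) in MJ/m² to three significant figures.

Solar declination: sin δ = sin ε · sin L_s = sin 6.50° × sin 161.2° = 0.03648, so δ = +2.091°.
cos h₀ = −tan(-28.5°) tan(+2.091°) = 0.0198, h₀ = 1.5510 rad.
Bracket: h₀ sin ϕ sin δ + cos ϕ cos δ sin h₀ = 1.5510×-0.47716×0.03648 + 0.87882×0.99933×0.99980 = -0.026998 + 0.878056 = 0.851058.
Q̄ = (S_0/π) × [bracket] = (1354/π) × 0.851058 = 366.80 W/m².
Daily total = Q̄ × 23.70 h × 3600 s/h = 366.80 × 23.70 × 3600 / 10⁶ = 31.30 MJ/m².

31.3 MJ/m²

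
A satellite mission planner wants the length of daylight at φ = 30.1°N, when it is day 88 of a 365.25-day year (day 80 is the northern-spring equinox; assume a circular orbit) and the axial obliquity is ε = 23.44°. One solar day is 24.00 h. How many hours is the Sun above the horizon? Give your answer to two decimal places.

12.24 h

Solar longitude: λ_s = 360° × (88 − 80)/365.25 = 7.885°.
sin δ = sin 23.44° × sin 7.885° = 0.05457, so δ = +3.128°.
cos H₀ = −tan φ · tan δ = −tan(+30.1°) × tan(+3.128°) = -0.0317, so H₀ = 1.6025 rad = 91.82°.
Daylight = 2H₀/(2π) × 24.00 h = (1.6025/π) × 24.00 = 12.24 h.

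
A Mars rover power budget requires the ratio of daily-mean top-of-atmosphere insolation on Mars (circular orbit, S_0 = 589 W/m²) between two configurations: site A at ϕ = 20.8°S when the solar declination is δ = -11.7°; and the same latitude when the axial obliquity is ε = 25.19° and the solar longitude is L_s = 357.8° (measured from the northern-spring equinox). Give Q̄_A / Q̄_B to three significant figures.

Q̄_A / Q̄_B ≈ 1.09

— Configuration A (ϕ=-20.8°):
cos h₀ = −tan(-20.8°) tan(-11.700°) = -0.0787, h₀ = 1.6495 rad.
Bracket: h₀ sin ϕ sin δ + cos ϕ cos δ sin h₀ = 1.6495×-0.35511×-0.20279 + 0.93483×0.97922×0.99690 = 0.118785 + 0.912566 = 1.031351.
Q̄ = (S_0/π) × [bracket] = (589/π) × 1.031351 = 193.36 W/m².
— Configuration B (ϕ=-20.8°):
Solar declination: sin δ = sin ε · sin L_s = sin 25.19° × sin 357.8° = -0.01634, so δ = -0.936°.
cos h₀ = −tan(-20.8°) tan(-0.936°) = -0.0062, h₀ = 1.5770 rad.
Bracket: h₀ sin ϕ sin δ + cos ϕ cos δ sin h₀ = 1.5770×-0.35511×-0.01634 + 0.93483×0.99987×0.99998 = 0.009151 + 0.934690 = 0.943841.
Q̄ = (S_0/π) × [bracket] = (589/π) × 0.943841 = 176.96 W/m².
Ratio Q̄_A / Q̄_B = 193.36 / 176.96 = 1.093.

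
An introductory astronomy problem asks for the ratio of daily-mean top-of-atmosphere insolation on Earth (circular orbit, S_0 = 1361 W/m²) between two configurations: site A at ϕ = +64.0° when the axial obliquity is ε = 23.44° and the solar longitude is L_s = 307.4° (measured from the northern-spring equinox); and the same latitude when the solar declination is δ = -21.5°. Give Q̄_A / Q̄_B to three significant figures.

— Configuration A (ϕ=+64.0°):
Solar declination: sin δ = sin ε · sin L_s = sin 23.44° × sin 307.4° = -0.31601, so δ = -18.422°.
cos h₀ = −tan(+64.0°) tan(-18.422°) = 0.6829, h₀ = 0.8191 rad.
Bracket: h₀ sin ϕ sin δ + cos ϕ cos δ sin h₀ = 0.8191×0.89879×-0.31601 + 0.43837×0.94876×0.73050 = -0.232646 + 0.303821 = 0.071175.
Q̄ = (S_0/π) × [bracket] = (1361/π) × 0.071175 = 30.834 W/m².
— Configuration B (ϕ=+64.0°):
cos h₀ = −tan(+64.0°) tan(-21.500°) = 0.8076, h₀ = 0.6307 rad.
Bracket: h₀ sin ϕ sin δ + cos ϕ cos δ sin h₀ = 0.6307×0.89879×-0.36650 + 0.43837×0.93042×0.58968 = -0.207757 + 0.240512 = 0.032755.
Q̄ = (S_0/π) × [bracket] = (1361/π) × 0.032755 = 14.190 W/m².
Ratio Q̄_A / Q̄_B = 30.834 / 14.190 = 2.173.

Q̄_A / Q̄_B ≈ 2.17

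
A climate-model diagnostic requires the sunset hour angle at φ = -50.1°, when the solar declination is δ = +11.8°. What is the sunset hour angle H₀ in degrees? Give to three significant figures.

H₀ = 75.5°

cos H₀ = −tan φ · tan δ = −tan(-50.1°) × tan(+11.800°) = 0.2499, so H₀ = 1.3183 rad = 75.53°.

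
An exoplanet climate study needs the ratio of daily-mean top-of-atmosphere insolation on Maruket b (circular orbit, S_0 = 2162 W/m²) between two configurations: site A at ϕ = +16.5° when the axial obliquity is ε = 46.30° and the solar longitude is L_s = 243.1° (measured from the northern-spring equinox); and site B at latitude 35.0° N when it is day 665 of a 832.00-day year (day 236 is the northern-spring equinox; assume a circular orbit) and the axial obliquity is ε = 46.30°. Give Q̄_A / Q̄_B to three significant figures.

— Configuration A (ϕ=+16.5°):
Solar declination: sin δ = sin ε · sin L_s = sin 46.30° × sin 243.1° = -0.64474, so δ = -40.146°.
cos h₀ = −tan(+16.5°) tan(-40.146°) = 0.2498, h₀ = 1.3183 rad.
Bracket: h₀ sin ϕ sin δ + cos ϕ cos δ sin h₀ = 1.3183×0.28402×-0.64474 + 0.95882×0.76440×0.96829 = -0.241406 + 0.709681 = 0.468275.
Q̄ = (S_0/π) × [bracket] = (2162/π) × 0.468275 = 322.26 W/m².
— Configuration B (ϕ=+35.0°):
Solar longitude: L_s = 360° × (665 − 236)/832.00 = 185.625°.
sin δ = sin 46.30° × sin 185.625° = -0.07086, so δ = -4.064°.
cos h₀ = −tan(+35.0°) tan(-4.064°) = 0.0497, h₀ = 1.5210 rad.
Bracket: h₀ sin ϕ sin δ + cos ϕ cos δ sin h₀ = 1.5210×0.57358×-0.07086 + 0.81915×0.99749×0.99876 = -0.061819 + 0.816081 = 0.754262.
Q̄ = (S_0/π) × [bracket] = (2162/π) × 0.754262 = 519.07 W/m².
Ratio Q̄_A / Q̄_B = 322.26 / 519.07 = 0.6208.

Q̄_A / Q̄_B ≈ 0.621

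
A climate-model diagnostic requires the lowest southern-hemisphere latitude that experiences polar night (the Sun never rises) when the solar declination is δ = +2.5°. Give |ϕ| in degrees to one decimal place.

Polar night requires cos h₀ = −tan ϕ tan δ ≥ 1, i.e. tan ϕ tan δ ≤ −1.
The boundary is |tan ϕ| · |tan δ| = 1, so |ϕ| = 90° − |δ| = 90° − 2.5° = 87.5° in the southern hemisphere.

|ϕ| = 87.5°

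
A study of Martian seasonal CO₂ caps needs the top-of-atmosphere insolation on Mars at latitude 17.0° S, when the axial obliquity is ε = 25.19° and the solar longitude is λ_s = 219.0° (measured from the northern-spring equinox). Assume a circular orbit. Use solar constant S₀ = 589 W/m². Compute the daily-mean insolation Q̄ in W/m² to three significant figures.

Q̄ ≈ 196 W/m²

Solar declination: sin δ = sin ε · sin λ_s = sin 25.19° × sin 219.0° = -0.26785, so δ = -15.537°.
cos H₀ = −tan(-17.0°) tan(-15.537°) = -0.0850, H₀ = 1.6559 rad.
Bracket: H₀ sin φ sin δ + cos φ cos δ sin H₀ = 1.6559×-0.29237×-0.26785 + 0.95630×0.96346×0.99638 = 0.129676 + 0.918021 = 1.047697.
Q̄ = (S₀/π) × [bracket] = (589/π) × 1.047697 = 196.4 W/m².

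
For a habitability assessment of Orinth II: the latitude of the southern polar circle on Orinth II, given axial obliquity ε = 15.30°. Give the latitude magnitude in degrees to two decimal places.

74.70°

The polar circle is the lowest latitude that experiences at least one full rotation of continuous darkness at the northern-summer solstice; it lies at |ϕ| = 90° − ε = 90° − 15.30° = 74.70°.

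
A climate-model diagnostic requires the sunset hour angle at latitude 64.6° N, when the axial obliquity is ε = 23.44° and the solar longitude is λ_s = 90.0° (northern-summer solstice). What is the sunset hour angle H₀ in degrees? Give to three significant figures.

Solar declination: sin δ = sin ε · sin λ_s = sin 23.44° × sin 90.0° = 0.39779, so δ = +23.440°.
cos H₀ = −tan φ · tan δ = −tan(+64.6°) × tan(+23.440°) = -0.9131, so H₀ = 2.7216 rad = 155.94°.

H₀ = 156°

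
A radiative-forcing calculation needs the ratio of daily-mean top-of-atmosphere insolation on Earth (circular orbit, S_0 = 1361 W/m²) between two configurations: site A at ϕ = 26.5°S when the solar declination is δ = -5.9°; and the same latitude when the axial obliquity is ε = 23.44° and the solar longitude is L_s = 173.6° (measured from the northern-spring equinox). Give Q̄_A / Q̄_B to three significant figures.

— Configuration A (ϕ=-26.5°):
cos h₀ = −tan(-26.5°) tan(-5.900°) = -0.0515, h₀ = 1.6223 rad.
Bracket: h₀ sin ϕ sin δ + cos ϕ cos δ sin h₀ = 1.6223×-0.44620×-0.10279 + 0.89493×0.99470×0.99867 = 0.074407 + 0.889003 = 0.963410.
Q̄ = (S_0/π) × [bracket] = (1361/π) × 0.963410 = 417.37 W/m².
— Configuration B (ϕ=-26.5°):
Solar declination: sin δ = sin ε · sin L_s = sin 23.44° × sin 173.6° = 0.04434, so δ = +2.541°.
cos h₀ = −tan(-26.5°) tan(+2.541°) = 0.0221, h₀ = 1.5487 rad.
Bracket: h₀ sin ϕ sin δ + cos ϕ cos δ sin h₀ = 1.5487×-0.44620×0.04434 + 0.89493×0.99902×0.99976 = -0.030640 + 0.893838 = 0.863198.
Q̄ = (S_0/π) × [bracket] = (1361/π) × 0.863198 = 373.95 W/m².
Ratio Q̄_A / Q̄_B = 417.37 / 373.95 = 1.116.

Q̄_A / Q̄_B ≈ 1.12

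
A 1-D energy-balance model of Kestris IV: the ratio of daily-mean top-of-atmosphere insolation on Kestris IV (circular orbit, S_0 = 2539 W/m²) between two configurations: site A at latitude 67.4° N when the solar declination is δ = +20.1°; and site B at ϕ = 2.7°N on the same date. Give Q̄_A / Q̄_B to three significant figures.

Q̄_A / Q̄_B ≈ 1.05

— Configuration A (ϕ=+67.4°):
cos h₀ = −tan(+67.4°) tan(+20.100°) = -0.8791, h₀ = 2.6448 rad.
Bracket: h₀ sin ϕ sin δ + cos ϕ cos δ sin h₀ = 2.6448×0.92321×0.34366 + 0.38430×0.93909×0.47658 = 0.839117 + 0.171994 = 1.011111.
Q̄ = (S_0/π) × [bracket] = (2539/π) × 1.011111 = 817.17 W/m².
— Configuration B (ϕ=+2.7°):
cos h₀ = −tan(+2.7°) tan(+20.100°) = -0.0173, h₀ = 1.5881 rad.
Bracket: h₀ sin ϕ sin δ + cos ϕ cos δ sin h₀ = 1.5881×0.04711×0.34366 + 0.99889×0.93909×0.99985 = 0.025711 + 0.937907 = 0.963618.
Q̄ = (S_0/π) × [bracket] = (2539/π) × 0.963618 = 778.79 W/m².
Ratio Q̄_A / Q̄_B = 817.17 / 778.79 = 1.049.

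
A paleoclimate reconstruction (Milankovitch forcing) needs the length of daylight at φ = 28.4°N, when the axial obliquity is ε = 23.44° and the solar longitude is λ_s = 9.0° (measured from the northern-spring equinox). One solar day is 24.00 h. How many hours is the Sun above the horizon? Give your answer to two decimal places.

Solar declination: sin δ = sin ε · sin λ_s = sin 23.44° × sin 9.0° = 0.06223, so δ = +3.568°.
cos H₀ = −tan φ · tan δ = −tan(+28.4°) × tan(+3.568°) = -0.0337, so H₀ = 1.6045 rad = 91.93°.
Daylight = 2H₀/(2π) × 24.00 h = (1.6045/π) × 24.00 = 12.26 h.

12.26 h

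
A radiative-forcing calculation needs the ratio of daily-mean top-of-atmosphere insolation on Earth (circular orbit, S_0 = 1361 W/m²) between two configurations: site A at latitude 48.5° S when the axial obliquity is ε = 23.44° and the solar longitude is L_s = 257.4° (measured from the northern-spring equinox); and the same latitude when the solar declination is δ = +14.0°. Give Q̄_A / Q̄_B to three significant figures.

— Configuration A (ϕ=-48.5°):
Solar declination: sin δ = sin ε · sin L_s = sin 23.44° × sin 257.4° = -0.38821, so δ = -22.843°.
cos h₀ = −tan(-48.5°) tan(-22.843°) = -0.4761, h₀ = 2.0670 rad.
Bracket: h₀ sin ϕ sin δ + cos ϕ cos δ sin h₀ = 2.0670×-0.74896×-0.38821 + 0.66262×0.92157×0.87937 = 0.600988 + 0.536988 = 1.137976.
Q̄ = (S_0/π) × [bracket] = (1361/π) × 1.137976 = 492.99 W/m².
— Configuration B (ϕ=-48.5°):
cos h₀ = −tan(-48.5°) tan(+14.000°) = 0.2818, h₀ = 1.2851 rad.
Bracket: h₀ sin ϕ sin δ + cos ϕ cos δ sin h₀ = 1.2851×-0.74896×0.24192 + 0.66262×0.97030×0.95947 = -0.232845 + 0.616882 = 0.384037.
Q̄ = (S_0/π) × [bracket] = (1361/π) × 0.384037 = 166.37 W/m².
Ratio Q̄_A / Q̄_B = 492.99 / 166.37 = 2.963.

Q̄_A / Q̄_B ≈ 2.96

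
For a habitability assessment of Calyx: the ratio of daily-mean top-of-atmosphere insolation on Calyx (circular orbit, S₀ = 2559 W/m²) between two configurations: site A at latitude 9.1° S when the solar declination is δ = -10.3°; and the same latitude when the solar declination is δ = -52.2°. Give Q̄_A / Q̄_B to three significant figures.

Q̄_A / Q̄_B ≈ 1.25

— Configuration A (φ=-9.1°):
cos H₀ = −tan(-9.1°) tan(-10.300°) = -0.0291, H₀ = 1.5999 rad.
Bracket: H₀ sin φ sin δ + cos φ cos δ sin H₀ = 1.5999×-0.15816×-0.17880 + 0.98741×0.98389×0.99958 = 0.045244 + 0.971095 = 1.016339.
Q̄ = (S₀/π) × [bracket] = (2559/π) × 1.016339 = 827.86 W/m².
— Configuration B (φ=-9.1°):
cos H₀ = −tan(-9.1°) tan(-52.200°) = -0.2065, H₀ = 1.7788 rad.
Bracket: H₀ sin φ sin δ + cos φ cos δ sin H₀ = 1.7788×-0.15816×-0.79016 + 0.98741×0.61291×0.97845 = 0.222300 + 0.592152 = 0.814452.
Q̄ = (S₀/π) × [bracket] = (2559/π) × 0.814452 = 663.42 W/m².
Ratio Q̄_A / Q̄_B = 827.86 / 663.42 = 1.248.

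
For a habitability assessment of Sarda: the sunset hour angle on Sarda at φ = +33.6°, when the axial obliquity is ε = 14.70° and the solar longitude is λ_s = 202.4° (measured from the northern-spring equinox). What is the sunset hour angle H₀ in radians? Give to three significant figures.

H₀ = 1.51 rad

Solar declination: sin δ = sin ε · sin λ_s = sin 14.70° × sin 202.4° = -0.09670, so δ = -5.549°.
cos H₀ = −tan φ · tan δ = −tan(+33.6°) × tan(-5.549°) = 0.0645, so H₀ = 1.5062 rad = 86.30°.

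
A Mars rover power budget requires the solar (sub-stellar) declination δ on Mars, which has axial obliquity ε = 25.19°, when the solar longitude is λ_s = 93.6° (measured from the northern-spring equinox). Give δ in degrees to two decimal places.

sin δ = sin ε · sin λ_s = sin 25.19° × sin 93.6° = 0.424781.
δ = arcsin(0.424781) = +25.14°.

δ = +25.14°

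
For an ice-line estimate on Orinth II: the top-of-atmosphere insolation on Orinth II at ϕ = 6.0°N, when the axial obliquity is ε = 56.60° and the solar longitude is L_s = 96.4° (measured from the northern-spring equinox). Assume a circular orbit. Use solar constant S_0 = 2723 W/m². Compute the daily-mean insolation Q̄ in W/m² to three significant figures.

Solar declination: sin δ = sin ε · sin L_s = sin 56.60° × sin 96.4° = 0.82965, so δ = +56.062°.
cos h₀ = −tan(+6.0°) tan(+56.062°) = -0.1562, h₀ = 1.7276 rad.
Bracket: h₀ sin ϕ sin δ + cos ϕ cos δ sin h₀ = 1.7276×0.10453×0.82965 + 0.99452×0.55829×0.98773 = 0.149823 + 0.548418 = 0.698241.
Q̄ = (S_0/π) × [bracket] = (2723/π) × 0.698241 = 605.2 W/m².

Q̄ ≈ 605 W/m²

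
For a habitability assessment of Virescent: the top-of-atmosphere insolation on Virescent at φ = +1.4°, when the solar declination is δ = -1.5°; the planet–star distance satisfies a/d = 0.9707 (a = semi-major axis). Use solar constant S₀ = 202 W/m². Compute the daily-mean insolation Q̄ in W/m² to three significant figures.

cos H₀ = −tan(+1.4°) tan(-1.500°) = 0.0006, H₀ = 1.5702 rad.
Bracket: H₀ sin φ sin δ + cos φ cos δ sin H₀ = 1.5702×0.02443×-0.02618 + 0.99970×0.99966×1.00000 = -0.001004 + 0.999360 = 0.998356.
Inverse-square distance factor (a/d)² = 0.9707² = 0.942258.
Q̄ = (S₀/π) × 0.942258 × [bracket] = (202/π) × 0.942258 × 0.998356 = 60.49 W/m².

Q̄ ≈ 60.5 W/m²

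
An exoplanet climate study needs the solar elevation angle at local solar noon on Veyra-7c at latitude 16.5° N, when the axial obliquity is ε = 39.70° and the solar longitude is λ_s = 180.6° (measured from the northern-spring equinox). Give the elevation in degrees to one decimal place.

73.1°

Solar declination: sin δ = sin ε · sin λ_s = sin 39.70° × sin 180.6° = -0.00669, so δ = -0.383°.
At local noon the hour angle is zero, so the zenith angle equals |φ − δ| = |+16.5° − (-0.383°)| = 16.883°.
Elevation = 90° − 16.883° = 73.1°.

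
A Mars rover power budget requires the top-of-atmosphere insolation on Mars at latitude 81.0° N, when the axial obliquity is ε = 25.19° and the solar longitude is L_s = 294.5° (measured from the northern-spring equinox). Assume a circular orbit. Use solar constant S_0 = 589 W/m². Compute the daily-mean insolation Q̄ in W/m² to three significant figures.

Q̄ ≈ 0.00 W/m²

Solar declination: sin δ = sin ε · sin L_s = sin 25.19° × sin 294.5° = -0.38730, so δ = -22.787°.
cos h₀ = −tan(+81.0°) tan(-22.787°) = 2.6523 ≥ 1 ⇒ polar night, h₀ = 0 and Q̄ = 0.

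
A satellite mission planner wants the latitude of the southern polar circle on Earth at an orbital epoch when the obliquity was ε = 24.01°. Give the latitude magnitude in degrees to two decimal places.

The polar circle is the lowest latitude that experiences at least one full rotation of continuous darkness at the northern-summer solstice; it lies at |ϕ| = 90° − ε = 90° − 24.01° = 65.99°.

65.99°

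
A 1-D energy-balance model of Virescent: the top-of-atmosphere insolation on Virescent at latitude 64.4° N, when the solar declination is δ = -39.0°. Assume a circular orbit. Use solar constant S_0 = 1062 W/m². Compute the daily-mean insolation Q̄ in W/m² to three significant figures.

cos h₀ = −tan(+64.4°) tan(-39.000°) = 1.6901 ≥ 1 ⇒ polar night, h₀ = 0 and Q̄ = 0.

Q̄ ≈ 0.00 W/m²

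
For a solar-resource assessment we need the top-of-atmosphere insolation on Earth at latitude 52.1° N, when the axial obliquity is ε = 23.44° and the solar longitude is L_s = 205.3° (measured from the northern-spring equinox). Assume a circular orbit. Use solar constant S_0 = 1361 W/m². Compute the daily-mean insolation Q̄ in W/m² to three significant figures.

Solar declination: sin δ = sin ε · sin L_s = sin 23.44° × sin 205.3° = -0.17000, so δ = -9.788°.
cos h₀ = −tan(+52.1°) tan(-9.788°) = 0.2216, h₀ = 1.3473 rad.
Bracket: h₀ sin ϕ sin δ + cos ϕ cos δ sin h₀ = 1.3473×0.78908×-0.17000 + 0.61429×0.98544×0.97514 = -0.180732 + 0.590297 = 0.409565.
Q̄ = (S_0/π) × [bracket] = (1361/π) × 0.409565 = 177.4 W/m².

Q̄ ≈ 177 W/m²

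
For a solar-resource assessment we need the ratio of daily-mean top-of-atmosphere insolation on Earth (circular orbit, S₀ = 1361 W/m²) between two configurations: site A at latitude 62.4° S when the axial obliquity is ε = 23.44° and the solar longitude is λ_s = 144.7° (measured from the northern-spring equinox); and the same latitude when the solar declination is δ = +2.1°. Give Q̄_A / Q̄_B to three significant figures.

Q̄_A / Q̄_B ≈ 0.430

— Configuration A (φ=-62.4°):
Solar declination: sin δ = sin ε · sin λ_s = sin 23.44° × sin 144.7° = 0.22987, so δ = +13.289°.
cos H₀ = −tan(-62.4°) tan(+13.289°) = 0.4518, H₀ = 1.1020 rad.
Bracket: H₀ sin φ sin δ + cos φ cos δ sin H₀ = 1.1020×-0.88620×0.22987 + 0.46330×0.97322×0.89212 = -0.224489 + 0.402251 = 0.177762.
Q̄ = (S₀/π) × [bracket] = (1361/π) × 0.177762 = 77.010 W/m².
— Configuration B (φ=-62.4°):
cos H₀ = −tan(-62.4°) tan(+2.100°) = 0.0701, H₀ = 1.5006 rad.
Bracket: H₀ sin φ sin δ + cos φ cos δ sin H₀ = 1.5006×-0.88620×0.03664 + 0.46330×0.99933×0.99754 = -0.048725 + 0.461851 = 0.413126.
Q̄ = (S₀/π) × [bracket] = (1361/π) × 0.413126 = 178.97 W/m².
Ratio Q̄_A / Q̄_B = 77.010 / 178.97 = 0.4303.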